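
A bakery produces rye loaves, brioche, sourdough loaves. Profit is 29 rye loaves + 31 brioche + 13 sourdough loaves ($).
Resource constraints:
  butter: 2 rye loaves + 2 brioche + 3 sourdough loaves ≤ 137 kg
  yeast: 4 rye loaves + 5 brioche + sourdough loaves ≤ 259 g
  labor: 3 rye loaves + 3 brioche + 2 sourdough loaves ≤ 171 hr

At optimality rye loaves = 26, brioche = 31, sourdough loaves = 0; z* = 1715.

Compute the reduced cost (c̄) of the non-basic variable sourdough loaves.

-3

At the optimum: butter uses 114 of 137 (slack = 23); yeast uses 259 of 259 (binding); labor uses 171 of 171 (binding).
Since butter is not tight, its dual is 0.
From A_Bᵀ y = c: 4·y_yeast + 3·y_labor = 29; 5·y_yeast + 3·y_labor = 31.
This yields shadow prices y_yeast = 2, y_labor = 7.
Reduced cost of sourdough loaves: c₃ − yᵀa₃ = 13 − (2·1 + 7·2) = 13 − 16 = -3.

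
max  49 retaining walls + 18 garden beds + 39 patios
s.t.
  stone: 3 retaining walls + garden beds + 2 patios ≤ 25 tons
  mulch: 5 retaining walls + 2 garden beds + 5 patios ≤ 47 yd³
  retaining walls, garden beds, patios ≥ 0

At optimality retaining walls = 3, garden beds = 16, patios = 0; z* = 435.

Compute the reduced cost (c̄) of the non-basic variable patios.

-2

At the optimum: stone uses 25 of 25 (binding); mulch uses 47 of 47 (binding).
From A_Bᵀ y = c: 3·y_stone + 5·y_mulch = 49; 1·y_stone + 2·y_mulch = 18.
→ y_stone = 8 and y_mulch = 5.
Reduced cost of patios: c₃ − yᵀa₃ = 39 − (8·2 + 5·5) = 39 − 41 = -2.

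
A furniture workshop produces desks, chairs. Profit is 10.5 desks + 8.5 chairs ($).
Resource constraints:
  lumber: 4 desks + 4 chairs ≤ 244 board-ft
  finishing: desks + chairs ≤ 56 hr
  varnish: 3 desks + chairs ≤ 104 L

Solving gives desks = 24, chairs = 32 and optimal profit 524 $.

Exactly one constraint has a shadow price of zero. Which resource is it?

lumber: 224/244 (slack 20)
finishing: 56/56 (binding)
varnish: 104/104 (binding)
By complementary slackness, a constraint with positive slack has shadow price 0 → lumber.

lumber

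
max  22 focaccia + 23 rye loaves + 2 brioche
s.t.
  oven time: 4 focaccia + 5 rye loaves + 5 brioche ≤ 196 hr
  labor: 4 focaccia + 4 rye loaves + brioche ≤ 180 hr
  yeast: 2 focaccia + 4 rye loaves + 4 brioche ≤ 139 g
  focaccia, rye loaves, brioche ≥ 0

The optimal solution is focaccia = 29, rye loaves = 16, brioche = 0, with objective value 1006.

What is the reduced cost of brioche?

At the optimum: oven time uses 196 of 196 (binding); labor uses 180 of 180 (binding); yeast uses 122 of 139 (slack = 17).
By complementary slackness, y = 0 for the non-binding constraint.
The binding rows give the dual system: 4·y_oven time + 4·y_labor = 22 and 5·y_oven time + 4·y_labor = 23.
Solving: y_oven time = 1, y_labor = 4.5.
Reduced cost of brioche: c₃ − yᵀa₃ = 2 − (1·5 + 4.5·1) = 2 − 9.5 = -7.5.

-7.5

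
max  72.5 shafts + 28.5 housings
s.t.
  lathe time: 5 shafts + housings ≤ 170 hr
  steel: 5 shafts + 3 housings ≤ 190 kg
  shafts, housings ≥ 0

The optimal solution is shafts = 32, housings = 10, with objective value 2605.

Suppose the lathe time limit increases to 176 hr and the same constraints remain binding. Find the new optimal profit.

At the optimum: lathe time uses 170 of 170 (binding); steel uses 190 of 190 (binding).
The binding rows give the dual system: 5·y_lathe time + 5·y_steel = 72.5 and 1·y_lathe time + 3·y_steel = 28.5.
→ y_lathe time = 7.5 and y_steel = 7.
Δz = y_lathe time·Δb = 7.5 × (6) = 45, so new z* = 2605 + 45 = 2650.

2650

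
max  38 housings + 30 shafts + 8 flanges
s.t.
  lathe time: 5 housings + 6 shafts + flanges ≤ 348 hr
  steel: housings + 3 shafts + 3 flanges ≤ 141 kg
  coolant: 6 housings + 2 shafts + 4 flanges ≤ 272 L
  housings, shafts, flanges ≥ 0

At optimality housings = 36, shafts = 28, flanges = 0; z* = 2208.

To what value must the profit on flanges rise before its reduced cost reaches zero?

16

Check each constraint at x*: lathe time 348/348 (tight); steel 120/141 (slack 21); coolant 272/272 (tight).
By complementary slackness, y = 0 for the non-binding constraint.
Dual feasibility on the basic columns requires 5·y_lathe time + 6·y_coolant = 38, 6·y_lathe time + 2·y_coolant = 30.
This yields shadow prices y_lathe time = 4, y_coolant = 3.
flanges enters the basis when its profit ≥ yᵀa₃ = 4·1 + 3·4 = 16.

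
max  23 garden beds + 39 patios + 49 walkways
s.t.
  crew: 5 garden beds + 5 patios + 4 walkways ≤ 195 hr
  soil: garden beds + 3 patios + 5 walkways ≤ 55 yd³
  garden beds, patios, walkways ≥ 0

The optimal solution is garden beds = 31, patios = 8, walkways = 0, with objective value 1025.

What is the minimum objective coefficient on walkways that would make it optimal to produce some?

At the optimum: crew uses 195 of 195 (binding); soil uses 55 of 55 (binding).
From A_Bᵀ y = c: 5·y_crew + 1·y_soil = 23; 5·y_crew + 3·y_soil = 39.
This yields shadow prices y_crew = 3, y_soil = 8.
walkways enters the basis when its profit ≥ yᵀa₃ = 3·4 + 8·5 = 52.

52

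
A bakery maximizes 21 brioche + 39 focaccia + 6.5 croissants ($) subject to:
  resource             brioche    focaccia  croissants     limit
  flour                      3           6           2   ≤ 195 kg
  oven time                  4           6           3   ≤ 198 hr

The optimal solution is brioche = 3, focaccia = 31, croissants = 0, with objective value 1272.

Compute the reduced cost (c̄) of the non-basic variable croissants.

Both flour and oven time are binding at x*.
The binding rows give the dual system: 3·y_flour + 4·y_oven time = 21 and 6·y_flour + 6·y_oven time = 39.
Solving: y_flour = 5, y_oven time = 1.5.
Reduced cost of croissants: c₃ − yᵀa₃ = 6.5 − (5·2 + 1.5·3) = 6.5 − 14.5 = -8.

-8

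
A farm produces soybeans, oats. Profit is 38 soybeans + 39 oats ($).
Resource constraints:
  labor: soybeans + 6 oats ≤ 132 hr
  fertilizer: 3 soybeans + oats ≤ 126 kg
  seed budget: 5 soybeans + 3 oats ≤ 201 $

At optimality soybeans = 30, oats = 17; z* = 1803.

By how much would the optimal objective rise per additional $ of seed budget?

Binding: labor and seed budget. Non-binding: fertilizer (19 unused).
By complementary slackness, y = 0 for the non-binding constraint.
From A_Bᵀ y = c: 1·y_labor + 5·y_seed budget = 38; 6·y_labor + 3·y_seed budget = 39.
→ y_labor = 3 and y_seed budget = 7.
Shadow price of seed budget = 7.

7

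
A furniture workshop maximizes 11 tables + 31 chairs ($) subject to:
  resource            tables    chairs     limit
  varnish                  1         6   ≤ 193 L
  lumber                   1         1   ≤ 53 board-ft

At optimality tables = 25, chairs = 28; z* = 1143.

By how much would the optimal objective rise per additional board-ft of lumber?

7

At the optimum: varnish uses 193 of 193 (binding); lumber uses 53 of 53 (binding).
The binding rows give the dual system: 1·y_varnish + 1·y_lumber = 11 and 6·y_varnish + 1·y_lumber = 31.
→ y_varnish = 4 and y_lumber = 7.
Shadow price of lumber = 7.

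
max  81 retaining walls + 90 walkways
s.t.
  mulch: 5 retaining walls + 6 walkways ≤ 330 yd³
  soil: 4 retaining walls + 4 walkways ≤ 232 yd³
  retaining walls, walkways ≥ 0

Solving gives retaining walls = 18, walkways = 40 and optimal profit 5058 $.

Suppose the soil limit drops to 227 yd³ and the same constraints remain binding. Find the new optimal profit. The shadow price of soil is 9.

Δb = -5, so new z* = 5058 + (9)·(-5) = 5058 − 45 = 5013.

5013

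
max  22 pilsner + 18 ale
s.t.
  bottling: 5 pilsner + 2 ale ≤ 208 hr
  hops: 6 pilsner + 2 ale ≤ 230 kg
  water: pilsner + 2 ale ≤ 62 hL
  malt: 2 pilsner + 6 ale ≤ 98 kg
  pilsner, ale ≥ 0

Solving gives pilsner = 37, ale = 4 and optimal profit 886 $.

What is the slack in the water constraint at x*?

water used = 1·37 + 2·4 = 45; slack = 62 − 45 = 17.

17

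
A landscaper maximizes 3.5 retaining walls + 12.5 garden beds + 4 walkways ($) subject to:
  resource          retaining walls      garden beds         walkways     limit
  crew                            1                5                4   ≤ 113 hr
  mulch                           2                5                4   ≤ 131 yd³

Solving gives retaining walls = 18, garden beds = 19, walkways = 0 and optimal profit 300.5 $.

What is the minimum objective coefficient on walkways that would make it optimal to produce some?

At the optimum: crew uses 113 of 113 (binding); mulch uses 131 of 131 (binding).
From A_Bᵀ y = c: 1·y_crew + 2·y_mulch = 3.5; 5·y_crew + 5·y_mulch = 12.5.
This yields shadow prices y_crew = 1.5, y_mulch = 1.
walkways enters the basis when its profit ≥ yᵀa₃ = 1.5·4 + 1·4 = 10.

10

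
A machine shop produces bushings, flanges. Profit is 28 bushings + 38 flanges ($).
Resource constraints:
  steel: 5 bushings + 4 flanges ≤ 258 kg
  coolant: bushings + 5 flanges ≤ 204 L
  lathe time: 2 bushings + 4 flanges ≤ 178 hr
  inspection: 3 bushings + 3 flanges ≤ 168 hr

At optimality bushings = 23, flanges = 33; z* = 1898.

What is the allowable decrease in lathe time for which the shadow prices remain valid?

22

Binding constraints: lathe time, inspection. The basis is B = [[2,4],[3,3]] with det -6.
Per unit decrease in lathe time, x* moves by d = (0.5, -0.5).
The basis stays optimal until steel becomes binding; allowable decrease = 22 hr.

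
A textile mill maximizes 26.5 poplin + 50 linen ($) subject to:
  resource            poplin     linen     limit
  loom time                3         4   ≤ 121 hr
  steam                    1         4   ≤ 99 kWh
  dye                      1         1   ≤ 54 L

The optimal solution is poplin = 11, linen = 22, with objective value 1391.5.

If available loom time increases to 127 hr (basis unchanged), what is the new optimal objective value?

Check each constraint at x*: loom time 121/121 (tight); steam 99/99 (tight); dye 33/54 (slack 21).
By complementary slackness, y = 0 for the non-binding constraint.
Dual feasibility on the basic columns requires 3·y_loom time + 1·y_steam = 26.5, 4·y_loom time + 4·y_steam = 50.
Solving: y_loom time = 7, y_steam = 5.5.
Δz = y_loom time·Δb = 7 × (6) = 42, so new z* = 1391.5 + 42 = 1433.5.

1433.5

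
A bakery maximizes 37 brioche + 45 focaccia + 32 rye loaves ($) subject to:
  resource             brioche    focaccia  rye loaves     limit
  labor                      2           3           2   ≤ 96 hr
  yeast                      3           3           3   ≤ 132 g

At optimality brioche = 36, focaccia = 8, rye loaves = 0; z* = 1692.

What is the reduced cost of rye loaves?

At the optimum: labor uses 96 of 96 (binding); yeast uses 132 of 132 (binding).
The binding rows give the dual system: 2·y_labor + 3·y_yeast = 37 and 3·y_labor + 3·y_yeast = 45.
→ y_labor = 8 and y_yeast = 7.
Reduced cost of rye loaves: c₃ − yᵀa₃ = 32 − (8·2 + 7·3) = 32 − 37 = -5.

-5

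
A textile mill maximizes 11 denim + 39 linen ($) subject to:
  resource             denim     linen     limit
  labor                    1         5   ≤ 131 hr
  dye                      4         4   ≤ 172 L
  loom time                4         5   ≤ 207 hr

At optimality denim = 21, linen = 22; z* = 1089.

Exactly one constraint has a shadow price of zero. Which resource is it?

loom time

labor: 131/131 (binding)
dye: 172/172 (binding)
loom time: 194/207 (slack 13)
By complementary slackness, a constraint with positive slack has shadow price 0 → loom time.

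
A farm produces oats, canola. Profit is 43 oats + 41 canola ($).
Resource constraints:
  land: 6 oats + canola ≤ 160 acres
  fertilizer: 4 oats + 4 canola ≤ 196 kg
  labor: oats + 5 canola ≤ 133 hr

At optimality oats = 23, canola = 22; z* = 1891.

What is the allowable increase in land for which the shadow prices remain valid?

Binding constraints: land, labor. The basis is B = [[6,1],[1,5]] with det 29.
Per unit increase in land, x* moves by d = (0.1724, -0.0345).
The basis stays optimal until fertilizer becomes binding; allowable increase = 29 acres.

29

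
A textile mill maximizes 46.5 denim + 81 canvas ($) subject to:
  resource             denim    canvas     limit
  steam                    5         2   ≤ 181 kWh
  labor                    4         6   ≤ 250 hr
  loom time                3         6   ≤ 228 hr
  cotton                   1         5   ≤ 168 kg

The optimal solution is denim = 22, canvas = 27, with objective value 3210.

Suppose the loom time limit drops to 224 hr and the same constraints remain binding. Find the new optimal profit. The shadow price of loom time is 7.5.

3180

Δb = -4, so new z* = 3210 + (7.5)·(-4) = 3210 − 30 = 3180.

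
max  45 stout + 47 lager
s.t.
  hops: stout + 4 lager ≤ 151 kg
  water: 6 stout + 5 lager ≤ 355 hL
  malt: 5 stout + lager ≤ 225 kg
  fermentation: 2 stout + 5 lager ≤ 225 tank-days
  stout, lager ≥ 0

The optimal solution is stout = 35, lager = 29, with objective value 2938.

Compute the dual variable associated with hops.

Binding: hops and water. Non-binding: malt (21 unused), fermentation (10 unused).
Since malt, fermentation are not tight, their duals are 0.
The binding rows give the dual system: 1·y_hops + 6·y_water = 45 and 4·y_hops + 5·y_water = 47.
→ y_hops = 3 and y_water = 7.
Shadow price of hops = 3.

3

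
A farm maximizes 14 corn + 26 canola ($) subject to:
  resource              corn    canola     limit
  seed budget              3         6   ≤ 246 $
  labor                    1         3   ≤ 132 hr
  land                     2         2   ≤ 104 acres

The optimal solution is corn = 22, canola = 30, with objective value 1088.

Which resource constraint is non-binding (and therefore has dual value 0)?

labor

seed budget: 246/246 (binding)
labor: 112/132 (slack 20)
land: 104/104 (binding)
By complementary slackness, a constraint with positive slack has shadow price 0 → labor.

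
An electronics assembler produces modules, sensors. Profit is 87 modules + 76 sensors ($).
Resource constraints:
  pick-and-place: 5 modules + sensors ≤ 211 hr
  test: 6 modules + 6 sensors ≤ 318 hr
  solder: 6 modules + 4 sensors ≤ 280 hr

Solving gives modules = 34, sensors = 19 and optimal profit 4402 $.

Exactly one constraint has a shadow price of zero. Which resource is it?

pick-and-place

pick-and-place: 189/211 (slack 22)
test: 318/318 (binding)
solder: 280/280 (binding)
By complementary slackness, a constraint with positive slack has shadow price 0 → pick-and-place.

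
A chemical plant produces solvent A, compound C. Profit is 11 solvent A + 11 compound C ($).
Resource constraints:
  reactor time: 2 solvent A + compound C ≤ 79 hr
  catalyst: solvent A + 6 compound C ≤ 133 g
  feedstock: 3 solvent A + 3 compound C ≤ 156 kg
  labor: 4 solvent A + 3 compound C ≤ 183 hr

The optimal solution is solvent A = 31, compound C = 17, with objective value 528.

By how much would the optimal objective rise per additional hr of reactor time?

At the optimum: reactor time uses 79 of 79 (binding); catalyst uses 133 of 133 (binding); feedstock uses 144 of 156 (slack = 12); labor uses 175 of 183 (slack = 8).
Since feedstock, labor are not tight, their duals are 0.
The binding rows give the dual system: 2·y_reactor time + 1·y_catalyst = 11 and 1·y_reactor time + 6·y_catalyst = 11.
This yields shadow prices y_reactor time = 5, y_catalyst = 1.
Shadow price of reactor time = 5.

5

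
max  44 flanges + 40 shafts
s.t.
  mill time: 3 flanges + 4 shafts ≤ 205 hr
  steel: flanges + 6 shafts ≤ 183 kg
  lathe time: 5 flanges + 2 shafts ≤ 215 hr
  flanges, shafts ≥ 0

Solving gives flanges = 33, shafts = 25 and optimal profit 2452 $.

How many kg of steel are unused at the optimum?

steel used = 1·33 + 6·25 = 183; slack = 183 − 183 = 0.

0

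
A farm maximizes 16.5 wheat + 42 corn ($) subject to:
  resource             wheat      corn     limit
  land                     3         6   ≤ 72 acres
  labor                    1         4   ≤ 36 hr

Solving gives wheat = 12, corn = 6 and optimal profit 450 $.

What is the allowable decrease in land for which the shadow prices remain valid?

Binding constraints: land, labor. The basis is B = [[3,6],[1,4]] with det 6.
Per unit decrease in land, x* moves by d = (-0.6667, 0.1667).
The basis stays optimal until wheat reaches 0; allowable decrease = 18 acres.

18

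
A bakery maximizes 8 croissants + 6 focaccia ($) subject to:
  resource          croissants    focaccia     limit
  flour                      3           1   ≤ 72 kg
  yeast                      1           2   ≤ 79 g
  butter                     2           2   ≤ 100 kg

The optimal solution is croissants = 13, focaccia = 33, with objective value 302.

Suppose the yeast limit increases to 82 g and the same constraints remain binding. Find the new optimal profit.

Check each constraint at x*: flour 72/72 (tight); yeast 79/79 (tight); butter 92/100 (slack 8).
Slack constraints have shadow price 0 (complementary slackness).
The binding rows give the dual system: 3·y_flour + 1·y_yeast = 8 and 1·y_flour + 2·y_yeast = 6.
Solving: y_flour = 2, y_yeast = 2.
Δz = y_yeast·Δb = 2 × (3) = 6, so new z* = 302 + 6 = 308.

308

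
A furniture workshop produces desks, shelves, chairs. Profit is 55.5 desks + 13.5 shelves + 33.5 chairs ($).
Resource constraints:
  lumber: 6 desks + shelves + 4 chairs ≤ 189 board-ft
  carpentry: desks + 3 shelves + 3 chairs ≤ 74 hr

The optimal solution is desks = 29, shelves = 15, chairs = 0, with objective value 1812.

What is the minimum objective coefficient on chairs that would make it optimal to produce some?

40.5

At the optimum: lumber uses 189 of 189 (binding); carpentry uses 74 of 74 (binding).
Dual feasibility on the basic columns requires 6·y_lumber + 1·y_carpentry = 55.5, 1·y_lumber + 3·y_carpentry = 13.5.
This yields shadow prices y_lumber = 9, y_carpentry = 1.5.
chairs enters the basis when its profit ≥ yᵀa₃ = 9·4 + 1.5·3 = 40.5.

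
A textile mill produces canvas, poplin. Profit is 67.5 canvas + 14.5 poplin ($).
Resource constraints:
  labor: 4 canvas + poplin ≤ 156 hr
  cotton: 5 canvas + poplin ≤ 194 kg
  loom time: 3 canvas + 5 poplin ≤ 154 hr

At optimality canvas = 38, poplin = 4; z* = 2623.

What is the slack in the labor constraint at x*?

labor used = 4·38 + 1·4 = 156; slack = 156 − 156 = 0.

0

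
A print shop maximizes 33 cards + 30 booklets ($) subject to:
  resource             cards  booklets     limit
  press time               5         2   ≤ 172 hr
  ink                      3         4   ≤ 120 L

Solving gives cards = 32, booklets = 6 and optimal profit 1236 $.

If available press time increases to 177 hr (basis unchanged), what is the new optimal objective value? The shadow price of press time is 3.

Δb = 5, so new z* = 1236 + (3)·(5) = 1236 + 15 = 1251.

1251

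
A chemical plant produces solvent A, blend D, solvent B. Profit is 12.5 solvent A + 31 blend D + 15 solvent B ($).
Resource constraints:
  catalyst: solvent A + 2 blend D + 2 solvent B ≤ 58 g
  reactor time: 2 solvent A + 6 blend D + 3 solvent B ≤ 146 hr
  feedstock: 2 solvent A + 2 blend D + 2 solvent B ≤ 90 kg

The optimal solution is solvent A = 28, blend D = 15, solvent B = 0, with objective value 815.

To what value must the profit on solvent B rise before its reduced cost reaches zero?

22

Check each constraint at x*: catalyst 58/58 (tight); reactor time 146/146 (tight); feedstock 86/90 (slack 4).
Since feedstock is not tight, its dual is 0.
From A_Bᵀ y = c: 1·y_catalyst + 2·y_reactor time = 12.5; 2·y_catalyst + 6·y_reactor time = 31.
→ y_catalyst = 6.5 and y_reactor time = 3.
solvent B enters the basis when its profit ≥ yᵀa₃ = 6.5·2 + 3·3 = 22.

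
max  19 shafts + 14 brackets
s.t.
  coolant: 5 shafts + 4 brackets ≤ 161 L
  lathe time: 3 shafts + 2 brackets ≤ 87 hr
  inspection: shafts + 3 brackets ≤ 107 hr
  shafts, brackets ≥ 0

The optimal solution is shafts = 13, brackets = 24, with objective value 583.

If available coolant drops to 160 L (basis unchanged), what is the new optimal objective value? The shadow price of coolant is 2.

Δb = -1, so new z* = 583 + (2)·(-1) = 583 − 2 = 581.

581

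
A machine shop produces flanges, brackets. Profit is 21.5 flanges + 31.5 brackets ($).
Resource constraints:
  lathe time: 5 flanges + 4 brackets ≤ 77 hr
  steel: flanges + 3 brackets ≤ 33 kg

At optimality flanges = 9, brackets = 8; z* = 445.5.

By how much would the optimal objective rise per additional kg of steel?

6.5

At the optimum: lathe time uses 77 of 77 (binding); steel uses 33 of 33 (binding).
Dual feasibility on the basic columns requires 5·y_lathe time + 1·y_steel = 21.5, 4·y_lathe time + 3·y_steel = 31.5.
This yields shadow prices y_lathe time = 3, y_steel = 6.5.
Shadow price of steel = 6.5.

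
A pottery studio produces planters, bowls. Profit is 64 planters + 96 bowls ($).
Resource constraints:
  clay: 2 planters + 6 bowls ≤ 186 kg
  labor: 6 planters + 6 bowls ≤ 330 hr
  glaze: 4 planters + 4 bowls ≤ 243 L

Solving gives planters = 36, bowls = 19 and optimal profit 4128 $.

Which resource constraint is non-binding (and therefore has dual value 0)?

glaze

clay: 186/186 (binding)
labor: 330/330 (binding)
glaze: 220/243 (slack 23)
By complementary slackness, a constraint with positive slack has shadow price 0 → glaze.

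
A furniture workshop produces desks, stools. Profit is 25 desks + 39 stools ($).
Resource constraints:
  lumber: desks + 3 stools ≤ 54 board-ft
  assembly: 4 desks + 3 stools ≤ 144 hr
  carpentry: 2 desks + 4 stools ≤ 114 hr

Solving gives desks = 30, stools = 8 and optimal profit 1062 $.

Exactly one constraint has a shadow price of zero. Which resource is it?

carpentry

lumber: 54/54 (binding)
assembly: 144/144 (binding)
carpentry: 92/114 (slack 22)
By complementary slackness, a constraint with positive slack has shadow price 0 → carpentry.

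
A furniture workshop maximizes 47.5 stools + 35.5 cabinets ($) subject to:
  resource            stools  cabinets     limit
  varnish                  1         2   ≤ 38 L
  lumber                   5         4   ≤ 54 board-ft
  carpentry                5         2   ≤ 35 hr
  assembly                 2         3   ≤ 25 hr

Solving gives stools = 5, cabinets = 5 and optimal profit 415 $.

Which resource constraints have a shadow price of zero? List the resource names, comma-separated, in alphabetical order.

varnish: 15/38 (slack 23)
lumber: 45/54 (slack 9)
carpentry: 35/35 (binding)
assembly: 25/25 (binding)
By complementary slackness, a constraint with positive slack has shadow price 0 → lumber, varnish.

lumber, varnish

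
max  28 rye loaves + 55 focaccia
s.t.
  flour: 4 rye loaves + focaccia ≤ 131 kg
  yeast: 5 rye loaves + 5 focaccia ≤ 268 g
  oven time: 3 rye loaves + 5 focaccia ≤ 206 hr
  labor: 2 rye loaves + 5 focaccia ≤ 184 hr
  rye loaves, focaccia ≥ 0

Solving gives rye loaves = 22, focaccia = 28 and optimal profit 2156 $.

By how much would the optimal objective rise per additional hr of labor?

Binding: oven time and labor. Non-binding: flour (15 unused), yeast (18 unused).
Since flour, yeast are not tight, their duals are 0.
The binding rows give the dual system: 3·y_oven time + 2·y_labor = 28 and 5·y_oven time + 5·y_labor = 55.
Solving: y_oven time = 6, y_labor = 5.
Shadow price of labor = 5.

5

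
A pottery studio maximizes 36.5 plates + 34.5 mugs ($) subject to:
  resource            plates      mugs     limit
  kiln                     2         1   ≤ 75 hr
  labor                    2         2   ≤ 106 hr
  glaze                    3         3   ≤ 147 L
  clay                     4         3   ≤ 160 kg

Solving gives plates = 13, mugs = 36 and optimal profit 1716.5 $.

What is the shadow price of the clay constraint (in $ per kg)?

Check each constraint at x*: kiln 62/75 (slack 13); labor 98/106 (slack 8); glaze 147/147 (tight); clay 160/160 (tight).
Since kiln, labor are not tight, their duals are 0.
From A_Bᵀ y = c: 3·y_glaze + 4·y_clay = 36.5; 3·y_glaze + 3·y_clay = 34.5.
Solving: y_glaze = 9.5, y_clay = 2.
Shadow price of clay = 2.

2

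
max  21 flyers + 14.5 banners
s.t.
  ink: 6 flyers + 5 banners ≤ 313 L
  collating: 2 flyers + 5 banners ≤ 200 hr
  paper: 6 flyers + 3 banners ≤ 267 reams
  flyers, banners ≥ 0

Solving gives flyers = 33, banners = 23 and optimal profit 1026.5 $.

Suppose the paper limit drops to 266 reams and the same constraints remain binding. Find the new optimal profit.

1025

At the optimum: ink uses 313 of 313 (binding); collating uses 181 of 200 (slack = 19); paper uses 267 of 267 (binding).
By complementary slackness, y = 0 for the non-binding constraint.
From A_Bᵀ y = c: 6·y_ink + 6·y_paper = 21; 5·y_ink + 3·y_paper = 14.5.
This yields shadow prices y_ink = 2, y_paper = 1.5.
Δz = y_paper·Δb = 1.5 × (-1) = -1.5, so new z* = 1026.5 − 1.5 = 1025.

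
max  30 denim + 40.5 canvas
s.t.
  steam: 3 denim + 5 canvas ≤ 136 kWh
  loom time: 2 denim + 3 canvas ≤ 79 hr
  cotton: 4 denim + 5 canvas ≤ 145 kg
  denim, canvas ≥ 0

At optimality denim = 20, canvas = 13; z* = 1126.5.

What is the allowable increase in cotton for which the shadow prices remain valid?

Binding constraints: loom time, cotton. The basis is B = [[2,3],[4,5]] with det -2.
Per unit increase in cotton, x* moves by d = (1.5, -1).
The basis stays optimal until canvas reaches 0; allowable increase = 13 kg.

13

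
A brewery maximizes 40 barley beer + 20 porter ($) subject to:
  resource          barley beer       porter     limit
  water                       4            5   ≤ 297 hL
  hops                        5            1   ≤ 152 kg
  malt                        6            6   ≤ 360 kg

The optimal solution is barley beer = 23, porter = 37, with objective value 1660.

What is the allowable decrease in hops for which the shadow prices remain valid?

Binding constraints: hops, malt. The basis is B = [[5,1],[6,6]] with det 24.
Per unit decrease in hops, x* moves by d = (-0.25, 0.25).
The basis stays optimal until water becomes binding; allowable decrease = 80 kg.

80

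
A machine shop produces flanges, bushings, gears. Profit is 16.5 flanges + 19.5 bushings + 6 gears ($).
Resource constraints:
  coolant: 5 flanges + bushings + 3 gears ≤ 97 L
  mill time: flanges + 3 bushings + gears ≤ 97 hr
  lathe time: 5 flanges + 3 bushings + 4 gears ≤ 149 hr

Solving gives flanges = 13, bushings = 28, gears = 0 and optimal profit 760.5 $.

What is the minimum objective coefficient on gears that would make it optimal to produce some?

14

Check each constraint at x*: coolant 93/97 (slack 4); mill time 97/97 (tight); lathe time 149/149 (tight).
Since coolant is not tight, its dual is 0.
The binding rows give the dual system: 1·y_mill time + 5·y_lathe time = 16.5 and 3·y_mill time + 3·y_lathe time = 19.5.
→ y_mill time = 4 and y_lathe time = 2.5.
gears enters the basis when its profit ≥ yᵀa₃ = 4·1 + 2.5·4 = 14.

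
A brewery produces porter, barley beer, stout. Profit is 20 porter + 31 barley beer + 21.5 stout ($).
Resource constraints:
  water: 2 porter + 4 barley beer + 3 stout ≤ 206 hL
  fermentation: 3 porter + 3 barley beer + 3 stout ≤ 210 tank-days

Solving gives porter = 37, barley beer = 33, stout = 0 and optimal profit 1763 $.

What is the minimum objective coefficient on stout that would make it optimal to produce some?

Check each constraint at x*: water 206/206 (tight); fermentation 210/210 (tight).
From A_Bᵀ y = c: 2·y_water + 3·y_fermentation = 20; 4·y_water + 3·y_fermentation = 31.
Solving: y_water = 5.5, y_fermentation = 3.
stout enters the basis when its profit ≥ yᵀa₃ = 5.5·3 + 3·3 = 25.5.

25.5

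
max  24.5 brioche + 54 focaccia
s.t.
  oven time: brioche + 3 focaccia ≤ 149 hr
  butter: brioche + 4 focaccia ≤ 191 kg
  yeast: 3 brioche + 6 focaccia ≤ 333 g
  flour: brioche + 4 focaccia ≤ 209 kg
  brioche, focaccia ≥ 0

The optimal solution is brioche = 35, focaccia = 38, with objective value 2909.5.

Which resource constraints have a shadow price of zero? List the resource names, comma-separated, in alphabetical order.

butter, flour

oven time: 149/149 (binding)
butter: 187/191 (slack 4)
yeast: 333/333 (binding)
flour: 187/209 (slack 22)
By complementary slackness, a constraint with positive slack has shadow price 0 → butter, flour.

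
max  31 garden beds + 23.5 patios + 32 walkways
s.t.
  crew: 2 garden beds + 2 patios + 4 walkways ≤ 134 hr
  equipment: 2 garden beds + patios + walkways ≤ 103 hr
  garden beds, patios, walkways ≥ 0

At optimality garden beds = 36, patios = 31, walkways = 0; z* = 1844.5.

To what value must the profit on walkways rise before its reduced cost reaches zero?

Check each constraint at x*: crew 134/134 (tight); equipment 103/103 (tight).
Dual feasibility on the basic columns requires 2·y_crew + 2·y_equipment = 31, 2·y_crew + 1·y_equipment = 23.5.
→ y_crew = 8 and y_equipment = 7.5.
walkways enters the basis when its profit ≥ yᵀa₃ = 8·4 + 7.5·1 = 39.5.

39.5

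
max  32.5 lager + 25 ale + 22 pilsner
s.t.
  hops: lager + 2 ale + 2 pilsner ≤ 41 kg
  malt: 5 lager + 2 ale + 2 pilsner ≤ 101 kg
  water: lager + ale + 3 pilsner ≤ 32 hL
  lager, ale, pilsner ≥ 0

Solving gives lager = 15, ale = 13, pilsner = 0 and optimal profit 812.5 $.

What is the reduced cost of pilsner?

Binding: hops and malt. Non-binding: water (4 unused).
By complementary slackness, y = 0 for the non-binding constraint.
From A_Bᵀ y = c: 1·y_hops + 5·y_malt = 32.5; 2·y_hops + 2·y_malt = 25.
Solving: y_hops = 7.5, y_malt = 5.
Reduced cost of pilsner: c₃ − yᵀa₃ = 22 − (7.5·2 + 5·2) = 22 − 25 = -3.

-3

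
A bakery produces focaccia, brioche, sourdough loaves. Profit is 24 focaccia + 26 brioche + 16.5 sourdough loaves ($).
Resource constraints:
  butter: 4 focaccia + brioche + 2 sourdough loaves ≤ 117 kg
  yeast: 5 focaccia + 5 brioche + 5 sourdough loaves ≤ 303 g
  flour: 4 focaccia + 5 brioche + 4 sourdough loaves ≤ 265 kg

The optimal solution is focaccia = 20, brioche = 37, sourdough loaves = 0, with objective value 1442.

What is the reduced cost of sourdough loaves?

-5.5

At the optimum: butter uses 117 of 117 (binding); yeast uses 285 of 303 (slack = 18); flour uses 265 of 265 (binding).
Slack constraints have shadow price 0 (complementary slackness).
Dual feasibility on the basic columns requires 4·y_butter + 4·y_flour = 24, 1·y_butter + 5·y_flour = 26.
→ y_butter = 1 and y_flour = 5.
Reduced cost of sourdough loaves: c₃ − yᵀa₃ = 16.5 − (1·2 + 5·4) = 16.5 − 22 = -5.5.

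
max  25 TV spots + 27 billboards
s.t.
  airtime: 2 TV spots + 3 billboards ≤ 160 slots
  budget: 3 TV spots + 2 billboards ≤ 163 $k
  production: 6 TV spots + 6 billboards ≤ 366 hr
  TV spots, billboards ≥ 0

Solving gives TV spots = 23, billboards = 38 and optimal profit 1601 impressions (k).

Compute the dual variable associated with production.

3.5

Binding: airtime and production. Non-binding: budget (18 unused).
By complementary slackness, y = 0 for the non-binding constraint.
Dual feasibility on the basic columns requires 2·y_airtime + 6·y_production = 25, 3·y_airtime + 6·y_production = 27.
This yields shadow prices y_airtime = 2, y_production = 3.5.
Shadow price of production = 3.5.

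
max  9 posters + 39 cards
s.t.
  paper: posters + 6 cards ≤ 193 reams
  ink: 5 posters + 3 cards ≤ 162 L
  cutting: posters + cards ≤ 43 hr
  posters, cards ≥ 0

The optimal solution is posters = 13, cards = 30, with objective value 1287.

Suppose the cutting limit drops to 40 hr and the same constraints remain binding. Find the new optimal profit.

1278

Binding: paper and cutting. Non-binding: ink (7 unused).
By complementary slackness, y = 0 for the non-binding constraint.
From A_Bᵀ y = c: 1·y_paper + 1·y_cutting = 9; 6·y_paper + 1·y_cutting = 39.
→ y_paper = 6 and y_cutting = 3.
Δz = y_cutting·Δb = 3 × (-3) = -9, so new z* = 1287 − 9 = 1278.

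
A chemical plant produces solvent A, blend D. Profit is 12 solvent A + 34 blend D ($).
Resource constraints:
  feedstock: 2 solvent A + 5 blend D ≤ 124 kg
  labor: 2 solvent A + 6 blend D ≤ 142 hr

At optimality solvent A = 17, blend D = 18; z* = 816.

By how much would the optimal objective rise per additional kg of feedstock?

2

Both feedstock and labor are binding at x*.
From A_Bᵀ y = c: 2·y_feedstock + 2·y_labor = 12; 5·y_feedstock + 6·y_labor = 34.
This yields shadow prices y_feedstock = 2, y_labor = 4.
Shadow price of feedstock = 2.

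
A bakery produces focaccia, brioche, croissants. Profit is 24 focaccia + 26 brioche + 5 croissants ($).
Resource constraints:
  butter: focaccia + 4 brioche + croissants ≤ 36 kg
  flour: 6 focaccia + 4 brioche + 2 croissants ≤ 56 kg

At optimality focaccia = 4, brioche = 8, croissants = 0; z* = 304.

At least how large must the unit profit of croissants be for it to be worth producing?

10

At the optimum: butter uses 36 of 36 (binding); flour uses 56 of 56 (binding).
From A_Bᵀ y = c: 1·y_butter + 6·y_flour = 24; 4·y_butter + 4·y_flour = 26.
→ y_butter = 3 and y_flour = 3.5.
croissants enters the basis when its profit ≥ yᵀa₃ = 3·1 + 3.5·2 = 10.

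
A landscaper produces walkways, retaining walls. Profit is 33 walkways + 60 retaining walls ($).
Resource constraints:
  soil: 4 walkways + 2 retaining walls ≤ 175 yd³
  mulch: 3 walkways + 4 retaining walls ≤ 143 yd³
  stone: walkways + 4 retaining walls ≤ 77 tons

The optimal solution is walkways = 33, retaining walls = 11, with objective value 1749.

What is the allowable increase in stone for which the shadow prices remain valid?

Binding constraints: mulch, stone. The basis is B = [[3,4],[1,4]] with det 8.
Per unit increase in stone, x* moves by d = (-0.5, 0.375).
The basis stays optimal until walkways reaches 0; allowable increase = 66 tons.

66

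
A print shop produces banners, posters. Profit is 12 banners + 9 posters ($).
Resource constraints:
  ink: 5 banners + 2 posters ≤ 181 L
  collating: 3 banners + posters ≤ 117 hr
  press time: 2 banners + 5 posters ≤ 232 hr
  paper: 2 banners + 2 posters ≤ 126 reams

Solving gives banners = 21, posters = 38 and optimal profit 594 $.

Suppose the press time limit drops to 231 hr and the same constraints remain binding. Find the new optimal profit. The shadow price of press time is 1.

Δb = -1, so new z* = 594 + (1)·(-1) = 594 − 1 = 593.

593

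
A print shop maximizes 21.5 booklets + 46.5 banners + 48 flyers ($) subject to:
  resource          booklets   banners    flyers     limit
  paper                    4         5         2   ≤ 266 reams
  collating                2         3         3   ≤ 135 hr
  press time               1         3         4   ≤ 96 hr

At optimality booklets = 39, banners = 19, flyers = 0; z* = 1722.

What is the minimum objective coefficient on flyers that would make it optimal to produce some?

56

At the optimum: paper uses 251 of 266 (slack = 15); collating uses 135 of 135 (binding); press time uses 96 of 96 (binding).
By complementary slackness, y = 0 for the non-binding constraint.
Dual feasibility on the basic columns requires 2·y_collating + 1·y_press time = 21.5, 3·y_collating + 3·y_press time = 46.5.
Solving: y_collating = 6, y_press time = 9.5.
flyers enters the basis when its profit ≥ yᵀa₃ = 6·3 + 9.5·4 = 56.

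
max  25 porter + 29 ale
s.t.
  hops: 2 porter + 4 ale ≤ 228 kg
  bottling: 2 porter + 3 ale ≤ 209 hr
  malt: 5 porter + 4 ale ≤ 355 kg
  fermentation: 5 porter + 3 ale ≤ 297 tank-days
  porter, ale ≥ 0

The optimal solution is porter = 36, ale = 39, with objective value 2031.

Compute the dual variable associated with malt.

Binding: hops and fermentation. Non-binding: bottling (20 unused), malt (19 unused).
Slack constraints have shadow price 0 (complementary slackness).
Dual feasibility on the basic columns requires 2·y_hops + 5·y_fermentation = 25, 4·y_hops + 3·y_fermentation = 29.
This yields shadow prices y_hops = 5, y_fermentation = 3.
Shadow price of malt = 0.

0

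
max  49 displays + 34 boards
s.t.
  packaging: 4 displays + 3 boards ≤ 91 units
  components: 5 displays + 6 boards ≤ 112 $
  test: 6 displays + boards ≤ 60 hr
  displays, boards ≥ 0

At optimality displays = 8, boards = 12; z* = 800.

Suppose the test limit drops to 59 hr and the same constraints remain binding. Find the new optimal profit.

Check each constraint at x*: packaging 68/91 (slack 23); components 112/112 (tight); test 60/60 (tight).
By complementary slackness, y = 0 for the non-binding constraint.
Dual feasibility on the basic columns requires 5·y_components + 6·y_test = 49, 6·y_components + 1·y_test = 34.
→ y_components = 5 and y_test = 4.
Δz = y_test·Δb = 4 × (-1) = -4, so new z* = 800 − 4 = 796.

796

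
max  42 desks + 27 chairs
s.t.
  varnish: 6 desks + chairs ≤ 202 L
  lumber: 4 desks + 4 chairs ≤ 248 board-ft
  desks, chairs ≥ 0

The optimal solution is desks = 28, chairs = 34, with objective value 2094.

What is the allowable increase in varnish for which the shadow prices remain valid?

170

Binding constraints: varnish, lumber. The basis is B = [[6,1],[4,4]] with det 20.
Per unit increase in varnish, x* moves by d = (0.2, -0.2).
The basis stays optimal until chairs reaches 0; allowable increase = 170 L.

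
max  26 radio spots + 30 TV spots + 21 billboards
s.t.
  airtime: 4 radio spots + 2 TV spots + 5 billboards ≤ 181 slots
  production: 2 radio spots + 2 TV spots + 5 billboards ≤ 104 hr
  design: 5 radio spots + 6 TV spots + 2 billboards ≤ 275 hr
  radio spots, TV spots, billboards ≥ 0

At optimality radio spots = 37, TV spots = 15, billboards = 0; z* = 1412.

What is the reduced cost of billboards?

At the optimum: airtime uses 178 of 181 (slack = 3); production uses 104 of 104 (binding); design uses 275 of 275 (binding).
By complementary slackness, y = 0 for the non-binding constraint.
The binding rows give the dual system: 2·y_production + 5·y_design = 26 and 2·y_production + 6·y_design = 30.
Solving: y_production = 3, y_design = 4.
Reduced cost of billboards: c₃ − yᵀa₃ = 21 − (3·5 + 4·2) = 21 − 23 = -2.

-2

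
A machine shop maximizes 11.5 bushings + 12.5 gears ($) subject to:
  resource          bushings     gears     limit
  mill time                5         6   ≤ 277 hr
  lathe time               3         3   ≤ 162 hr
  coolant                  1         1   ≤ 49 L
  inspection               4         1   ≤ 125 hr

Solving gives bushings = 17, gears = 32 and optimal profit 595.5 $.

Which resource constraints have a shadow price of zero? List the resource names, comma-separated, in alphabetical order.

inspection, lathe time

mill time: 277/277 (binding)
lathe time: 147/162 (slack 15)
coolant: 49/49 (binding)
inspection: 100/125 (slack 25)
By complementary slackness, a constraint with positive slack has shadow price 0 → inspection, lathe time.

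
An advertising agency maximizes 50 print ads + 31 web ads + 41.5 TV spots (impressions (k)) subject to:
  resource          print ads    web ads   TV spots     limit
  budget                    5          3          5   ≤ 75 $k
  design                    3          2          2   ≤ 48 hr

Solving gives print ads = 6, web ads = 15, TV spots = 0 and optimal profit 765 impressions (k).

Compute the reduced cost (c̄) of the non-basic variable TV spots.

Check each constraint at x*: budget 75/75 (tight); design 48/48 (tight).
The binding rows give the dual system: 5·y_budget + 3·y_design = 50 and 3·y_budget + 2·y_design = 31.
This yields shadow prices y_budget = 7, y_design = 5.
Reduced cost of TV spots: c₃ − yᵀa₃ = 41.5 − (7·5 + 5·2) = 41.5 − 45 = -3.5.

-3.5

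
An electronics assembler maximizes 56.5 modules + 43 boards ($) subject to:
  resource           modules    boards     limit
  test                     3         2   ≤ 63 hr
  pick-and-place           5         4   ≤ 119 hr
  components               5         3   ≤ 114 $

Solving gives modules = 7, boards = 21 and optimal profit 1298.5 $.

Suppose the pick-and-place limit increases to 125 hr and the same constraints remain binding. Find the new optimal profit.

1346.5

Binding: test and pick-and-place. Non-binding: components (16 unused).
Since components is not tight, its dual is 0.
Dual feasibility on the basic columns requires 3·y_test + 5·y_pick-and-place = 56.5, 2·y_test + 4·y_pick-and-place = 43.
Solving: y_test = 5.5, y_pick-and-place = 8.
Δz = y_pick-and-place·Δb = 8 × (6) = 48, so new z* = 1298.5 + 48 = 1346.5.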